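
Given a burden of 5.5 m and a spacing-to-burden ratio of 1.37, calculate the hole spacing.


Spacing = burden * ratio
= 5.5 * 1.37
= 7.535 m

7.535 m


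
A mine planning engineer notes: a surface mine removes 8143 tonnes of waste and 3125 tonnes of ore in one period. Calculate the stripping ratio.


Stripping ratio = waste tonnage / ore tonnage
= 8143 / 3125
= 2.6058

2.6058


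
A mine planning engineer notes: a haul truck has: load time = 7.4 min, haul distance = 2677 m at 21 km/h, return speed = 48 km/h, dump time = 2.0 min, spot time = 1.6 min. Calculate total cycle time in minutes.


Convert haul speed to m/min: 21 * 1000/60 = 350 m/min
Haul time = 2677 / 350 = 7.648571429 min
Convert return speed to m/min: 48 * 1000/60 = 800 m/min
Return time = 2677 / 800 = 3.34625 min
Total cycle time:
= 7.4 + 7.648571429 + 2.0 + 3.34625 + 1.6
= 21.9948 min

21.9948 min


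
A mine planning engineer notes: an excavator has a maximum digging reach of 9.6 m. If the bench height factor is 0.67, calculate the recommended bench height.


6.432 m

Bench height = reach * factor
= 9.6 * 0.67
= 6.432 m


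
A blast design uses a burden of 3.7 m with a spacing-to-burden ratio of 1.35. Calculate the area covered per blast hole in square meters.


18.4815 m^2

First, find the spacing:
Spacing = burden * ratio = 3.7 * 1.35
= 4.995 m
Then, calculate the area:
Area = burden * spacing = 3.7 * 4.995
= 18.4815 m^2


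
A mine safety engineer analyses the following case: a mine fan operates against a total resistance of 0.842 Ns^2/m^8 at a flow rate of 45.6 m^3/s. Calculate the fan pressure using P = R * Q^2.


Compute Q^2:
Q^2 = 45.6^2 = 2079.36
Compute pressure:
P = R * Q^2 = 0.842 * 2079.36
= 1750.8211 Pa

1750.8211 Pa


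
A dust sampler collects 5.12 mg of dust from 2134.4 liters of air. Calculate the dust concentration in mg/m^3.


Convert liters to m^3: 1 m^3 = 1000 L
Concentration = mass / volume * 1000
= 5.12 / 2134.4 * 1000
= 0.0023988006 * 1000
= 2.3988 mg/m^3

2.3988 mg/m^3


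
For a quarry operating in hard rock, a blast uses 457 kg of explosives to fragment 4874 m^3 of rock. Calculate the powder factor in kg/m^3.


Powder factor = explosive mass / rock volume
= 457 / 4874
= 0.0938 kg/m^3

0.0938 kg/m^3


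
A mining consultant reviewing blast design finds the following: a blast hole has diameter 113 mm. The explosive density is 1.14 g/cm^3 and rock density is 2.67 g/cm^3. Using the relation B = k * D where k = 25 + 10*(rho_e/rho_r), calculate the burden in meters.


First, compute k:
rho_e / rho_r = 1.14 / 2.67 = 0.4269662921
k = 25 + 10 * 0.4269662921 = 29.26966292
Then, compute burden:
B = k * D / 1000 = 29.26966292 * 113 / 1000
= 3307.47191 / 1000
= 3.3075 m

3.3075 m


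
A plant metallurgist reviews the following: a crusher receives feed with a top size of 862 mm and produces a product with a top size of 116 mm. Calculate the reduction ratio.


Reduction ratio = feed size / product size
= 862 / 116
= 7.431

7.431


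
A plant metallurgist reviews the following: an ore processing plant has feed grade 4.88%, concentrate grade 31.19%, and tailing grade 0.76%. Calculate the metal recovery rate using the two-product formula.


86.5348%

Using the two-product formula:
R = 100 * c * (f - t) / (f * (c - t))
Numerator = 100 * 31.19 * (4.88 - 0.76)
= 100 * 31.19 * 4.12
= 12850.28
Denominator = 4.88 * (31.19 - 0.76)
= 4.88 * 30.43
= 148.4984
R = 12850.28 / 148.4984
= 86.5348%


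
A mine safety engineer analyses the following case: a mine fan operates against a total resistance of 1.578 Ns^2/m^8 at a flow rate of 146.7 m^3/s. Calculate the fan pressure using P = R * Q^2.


33959.9644 Pa

Compute Q^2:
Q^2 = 146.7^2 = 21520.89
Compute pressure:
P = R * Q^2 = 1.578 * 21520.89
= 33959.9644 Pa


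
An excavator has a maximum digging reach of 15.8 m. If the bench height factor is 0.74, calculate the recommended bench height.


11.692 m

Bench height = reach * factor
= 15.8 * 0.74
= 11.692 m


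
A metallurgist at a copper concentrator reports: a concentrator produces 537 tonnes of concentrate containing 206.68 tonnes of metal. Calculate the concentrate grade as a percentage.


Grade = (metal in concentrate / concentrate mass) * 100
= (206.68 / 537) * 100
= 0.3848789572 * 100
= 38.4879%

38.4879%


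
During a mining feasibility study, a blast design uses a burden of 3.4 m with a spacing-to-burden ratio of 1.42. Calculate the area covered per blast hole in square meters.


First, find the spacing:
Spacing = burden * ratio = 3.4 * 1.42
= 4.828 m
Then, calculate the area:
Area = burden * spacing = 3.4 * 4.828
= 16.4152 m^2

16.4152 m^2


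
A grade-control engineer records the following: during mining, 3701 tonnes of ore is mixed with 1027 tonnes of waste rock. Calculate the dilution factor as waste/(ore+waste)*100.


Total material = ore + waste
= 3701 + 1027 = 4728 tonnes
Dilution = waste / total * 100
= 1027 / 4728 * 100
= 0.2172165821 * 100
= 21.7217%

21.7217%


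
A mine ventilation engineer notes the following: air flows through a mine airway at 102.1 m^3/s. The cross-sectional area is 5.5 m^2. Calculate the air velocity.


Velocity = flow rate / cross-sectional area
= 102.1 / 5.5
= 18.5636 m/s

18.5636 m/s


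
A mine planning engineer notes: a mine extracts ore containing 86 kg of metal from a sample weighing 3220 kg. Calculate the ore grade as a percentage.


2.6708%

Ore grade = (metal mass / ore mass) * 100
= (86 / 3220) * 100
= 0.02670807453 * 100
= 2.6708%


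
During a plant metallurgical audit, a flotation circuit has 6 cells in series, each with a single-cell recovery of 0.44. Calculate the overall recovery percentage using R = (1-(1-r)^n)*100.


Complement of single-cell recovery:
1 - r = 1 - 0.44 = 0.56
Raise to power n:
(1 - r)^6 = 0.56^6 = 0.03084097946
Overall recovery:
R = (1 - 0.03084097946) * 100
= 96.9159%

96.9159%


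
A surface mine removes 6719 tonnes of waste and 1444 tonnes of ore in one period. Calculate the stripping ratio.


Stripping ratio = waste tonnage / ore tonnage
= 6719 / 1444
= 4.653

4.653


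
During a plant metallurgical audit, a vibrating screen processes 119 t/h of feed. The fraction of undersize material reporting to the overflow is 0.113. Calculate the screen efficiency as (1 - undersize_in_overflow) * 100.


Screen efficiency = (1 - fraction of undersize in overflow) * 100
= (1 - 0.113) * 100
= 0.887 * 100
= 88.7%

88.7%


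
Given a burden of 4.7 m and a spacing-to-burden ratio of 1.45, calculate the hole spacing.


6.815 m

Spacing = burden * ratio
= 4.7 * 1.45
= 6.815 m


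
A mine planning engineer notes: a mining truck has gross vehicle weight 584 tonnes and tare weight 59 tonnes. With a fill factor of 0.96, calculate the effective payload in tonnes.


504.0 tonnes

Maximum payload = gross - tare
= 584 - 59 = 525 tonnes
Effective payload = max payload * fill factor
= 525 * 0.96
= 504.0 tonnes


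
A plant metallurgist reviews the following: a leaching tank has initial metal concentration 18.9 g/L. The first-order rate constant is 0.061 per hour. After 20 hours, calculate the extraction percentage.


70.477%

Compute the exponent:
-k * t = -0.061 * 20 = -1.22
Remaining concentration:
C = 18.9 * exp(-1.22)
= 18.9 * 0.2952301669
= 5.579850155 g/L
Extracted = 18.9 - 5.579850155 = 13.32014985 g/L
Extraction % = 13.32014985 / 18.9 * 100
= 70.477%


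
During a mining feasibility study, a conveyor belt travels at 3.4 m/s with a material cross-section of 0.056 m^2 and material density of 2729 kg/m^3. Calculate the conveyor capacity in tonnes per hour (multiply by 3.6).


Volumetric flow = speed * area
= 3.4 * 0.056 = 0.1904 m^3/s
Mass flow = volumetric * density
= 0.1904 * 2729 = 519.6016 kg/s
Convert to t/h: multiply by 3.6
Capacity = 519.6016 * 3.6
= 1870.5658 t/h

1870.5658 t/h


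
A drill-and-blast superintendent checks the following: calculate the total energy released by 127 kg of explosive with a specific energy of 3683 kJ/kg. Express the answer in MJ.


Energy = mass * specific_energy / 1000
= 127 * 3683 / 1000
= 467741 / 1000
= 467.741 MJ

467.741 MJ


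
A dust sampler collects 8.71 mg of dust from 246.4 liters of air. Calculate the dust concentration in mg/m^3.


35.349 mg/m^3

Convert liters to m^3: 1 m^3 = 1000 L
Concentration = mass / volume * 1000
= 8.71 / 246.4 * 1000
= 0.03534902597 * 1000
= 35.349 mg/m^3


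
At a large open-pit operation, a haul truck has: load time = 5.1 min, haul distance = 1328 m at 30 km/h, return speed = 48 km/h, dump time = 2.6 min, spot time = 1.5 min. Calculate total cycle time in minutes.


13.516 min

Convert haul speed to m/min: 30 * 1000/60 = 500 m/min
Haul time = 1328 / 500 = 2.656 min
Convert return speed to m/min: 48 * 1000/60 = 800 m/min
Return time = 1328 / 800 = 1.66 min
Total cycle time:
= 5.1 + 2.656 + 2.6 + 1.66 + 1.5
= 13.516 min


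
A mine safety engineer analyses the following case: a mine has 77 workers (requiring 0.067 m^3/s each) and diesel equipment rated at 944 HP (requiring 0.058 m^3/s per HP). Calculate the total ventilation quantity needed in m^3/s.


Airflow for workers:
Q_people = 77 * 0.067 = 5.159 m^3/s
Airflow for diesel equipment:
Q_diesel = 944 * 0.058 = 54.752 m^3/s
Total ventilation:
Q_total = 5.159 + 54.752
= 59.911 m^3/s

59.911 m^3/s


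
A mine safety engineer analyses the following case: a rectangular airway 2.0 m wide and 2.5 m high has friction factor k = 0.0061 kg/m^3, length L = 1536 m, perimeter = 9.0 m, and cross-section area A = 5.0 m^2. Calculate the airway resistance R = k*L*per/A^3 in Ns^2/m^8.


0.6746 Ns^2/m^8

Compute the numerator:
k * L * per = 0.0061 * 1536 * 9.0
= 84.3264
Compute the denominator:
A^3 = 5.0^3 = 125
Resistance:
R = 84.3264 / 125
= 0.6746 Ns^2/m^8


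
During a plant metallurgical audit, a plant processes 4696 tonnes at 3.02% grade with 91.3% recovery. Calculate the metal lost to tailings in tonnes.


Total metal in feed:
= 4696 * 3.02 / 100 = 141.8192 tonnes
Metal recovered:
= 141.8192 * 91.3 / 100 = 129.4809296 tonnes
Metal lost to tailings:
= 141.8192 - 129.4809296
= 12.3383 tonnes

12.3383 tonnes


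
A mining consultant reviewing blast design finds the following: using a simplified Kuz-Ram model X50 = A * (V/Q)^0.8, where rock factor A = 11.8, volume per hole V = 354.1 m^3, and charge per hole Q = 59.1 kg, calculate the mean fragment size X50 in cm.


Compute V/Q:
V/Q = 354.1 / 59.1 = 5.991539763
Raise to the power 0.8:
(V/Q)^0.8 = 5.991539763^0.8 = 4.188232251
Multiply by A:
X50 = 11.8 * 4.188232251
= 49.4211 cm

49.4211 cm


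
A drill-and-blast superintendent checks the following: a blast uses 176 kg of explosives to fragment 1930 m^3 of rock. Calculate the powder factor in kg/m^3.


0.0912 kg/m^3

Powder factor = explosive mass / rock volume
= 176 / 1930
= 0.0912 kg/m^3


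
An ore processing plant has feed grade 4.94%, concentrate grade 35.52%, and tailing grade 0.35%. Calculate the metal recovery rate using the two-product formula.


Using the two-product formula:
R = 100 * c * (f - t) / (f * (c - t))
Numerator = 100 * 35.52 * (4.94 - 0.35)
= 100 * 35.52 * 4.59
= 16303.68
Denominator = 4.94 * (35.52 - 0.35)
= 4.94 * 35.17
= 173.7398
R = 16303.68 / 173.7398
= 93.8396%

93.8396%


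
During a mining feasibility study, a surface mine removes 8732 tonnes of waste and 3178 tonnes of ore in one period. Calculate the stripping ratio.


2.7476

Stripping ratio = waste tonnage / ore tonnage
= 8732 / 3178
= 2.7476


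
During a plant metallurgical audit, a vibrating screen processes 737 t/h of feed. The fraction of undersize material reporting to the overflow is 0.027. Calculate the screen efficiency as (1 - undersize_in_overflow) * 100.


Screen efficiency = (1 - fraction of undersize in overflow) * 100
= (1 - 0.027) * 100
= 0.973 * 100
= 97.3%

97.3%


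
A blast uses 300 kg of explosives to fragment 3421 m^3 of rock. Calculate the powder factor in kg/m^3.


0.0877 kg/m^3

Powder factor = explosive mass / rock volume
= 300 / 3421
= 0.0877 kg/m^3


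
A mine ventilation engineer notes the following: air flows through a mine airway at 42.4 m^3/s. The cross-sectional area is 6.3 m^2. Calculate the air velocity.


6.7302 m/s

Velocity = flow rate / cross-sectional area
= 42.4 / 6.3
= 6.7302 m/s


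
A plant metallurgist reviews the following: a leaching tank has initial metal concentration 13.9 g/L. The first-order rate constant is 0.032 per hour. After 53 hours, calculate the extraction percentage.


Compute the exponent:
-k * t = -0.032 * 53 = -1.696
Remaining concentration:
C = 13.9 * exp(-1.696)
= 13.9 * 0.1834157216
= 2.54947853 g/L
Extracted = 13.9 - 2.54947853 = 11.35052147 g/L
Extraction % = 11.35052147 / 13.9 * 100
= 81.6584%

81.6584%


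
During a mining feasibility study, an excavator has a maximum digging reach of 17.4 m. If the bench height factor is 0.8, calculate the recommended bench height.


Bench height = reach * factor
= 17.4 * 0.8
= 13.92 m

13.92 m


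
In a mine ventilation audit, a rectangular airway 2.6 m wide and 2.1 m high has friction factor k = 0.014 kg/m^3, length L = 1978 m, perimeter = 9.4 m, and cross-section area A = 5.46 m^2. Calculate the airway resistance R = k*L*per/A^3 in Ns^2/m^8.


Compute the numerator:
k * L * per = 0.014 * 1978 * 9.4
= 260.3048
Compute the denominator:
A^3 = 5.46^3 = 162.771336
Resistance:
R = 260.3048 / 162.771336
= 1.5992 Ns^2/m^8

1.5992 Ns^2/m^8


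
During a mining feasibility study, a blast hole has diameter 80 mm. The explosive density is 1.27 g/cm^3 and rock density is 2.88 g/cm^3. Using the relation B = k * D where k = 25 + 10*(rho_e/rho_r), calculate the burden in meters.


2.3528 m

First, compute k:
rho_e / rho_r = 1.27 / 2.88 = 0.4409722222
k = 25 + 10 * 0.4409722222 = 29.40972222
Then, compute burden:
B = k * D / 1000 = 29.40972222 * 80 / 1000
= 2352.777778 / 1000
= 2.3528 m


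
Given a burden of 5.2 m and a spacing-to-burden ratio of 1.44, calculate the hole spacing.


Spacing = burden * ratio
= 5.2 * 1.44
= 7.488 m

7.488 m


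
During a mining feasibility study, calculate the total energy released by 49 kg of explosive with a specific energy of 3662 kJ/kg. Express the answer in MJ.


Energy = mass * specific_energy / 1000
= 49 * 3662 / 1000
= 179438 / 1000
= 179.438 MJ

179.438 MJ


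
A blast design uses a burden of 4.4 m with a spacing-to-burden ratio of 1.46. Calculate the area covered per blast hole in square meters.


First, find the spacing:
Spacing = burden * ratio = 4.4 * 1.46
= 6.424 m
Then, calculate the area:
Area = burden * spacing = 4.4 * 6.424
= 28.2656 m^2

28.2656 m^2


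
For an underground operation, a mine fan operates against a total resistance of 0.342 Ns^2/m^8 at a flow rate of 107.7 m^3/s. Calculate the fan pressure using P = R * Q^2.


3966.9572 Pa

Compute Q^2:
Q^2 = 107.7^2 = 11599.29
Compute pressure:
P = R * Q^2 = 0.342 * 11599.29
= 3966.9572 Pa


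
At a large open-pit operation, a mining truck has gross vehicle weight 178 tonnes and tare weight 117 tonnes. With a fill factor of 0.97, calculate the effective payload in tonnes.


Maximum payload = gross - tare
= 178 - 117 = 61 tonnes
Effective payload = max payload * fill factor
= 61 * 0.97
= 59.17 tonnes

59.17 tonnes


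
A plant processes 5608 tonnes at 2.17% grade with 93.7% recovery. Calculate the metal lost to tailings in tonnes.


7.6667 tonnes

Total metal in feed:
= 5608 * 2.17 / 100 = 121.6936 tonnes
Metal recovered:
= 121.6936 * 93.7 / 100 = 114.0269032 tonnes
Metal lost to tailings:
= 121.6936 - 114.0269032
= 7.6667 tonnes


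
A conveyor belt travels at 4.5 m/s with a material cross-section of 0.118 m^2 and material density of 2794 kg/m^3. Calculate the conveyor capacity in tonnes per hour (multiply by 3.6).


5341.0104 t/h

Volumetric flow = speed * area
= 4.5 * 0.118 = 0.531 m^3/s
Mass flow = volumetric * density
= 0.531 * 2794 = 1483.614 kg/s
Convert to t/h: multiply by 3.6
Capacity = 1483.614 * 3.6
= 5341.0104 t/h


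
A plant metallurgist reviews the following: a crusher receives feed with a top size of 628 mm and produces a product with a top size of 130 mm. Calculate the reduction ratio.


4.8308

Reduction ratio = feed size / product size
= 628 / 130
= 4.8308


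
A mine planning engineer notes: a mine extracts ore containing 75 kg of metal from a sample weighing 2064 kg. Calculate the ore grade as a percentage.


Ore grade = (metal mass / ore mass) * 100
= (75 / 2064) * 100
= 0.0363372093 * 100
= 3.6337%

3.6337%


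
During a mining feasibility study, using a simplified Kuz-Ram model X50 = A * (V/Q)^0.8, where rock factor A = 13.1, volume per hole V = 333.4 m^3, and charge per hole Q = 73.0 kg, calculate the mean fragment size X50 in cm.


Compute V/Q:
V/Q = 333.4 / 73.0 = 4.567123288
Raise to the power 0.8:
(V/Q)^0.8 = 4.567123288^0.8 = 3.37065411
Multiply by A:
X50 = 13.1 * 3.37065411
= 44.1556 cm

44.1556 cm


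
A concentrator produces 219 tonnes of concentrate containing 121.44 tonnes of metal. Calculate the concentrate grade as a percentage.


55.4521%

Grade = (metal in concentrate / concentrate mass) * 100
= (121.44 / 219) * 100
= 0.5545205479 * 100
= 55.4521%


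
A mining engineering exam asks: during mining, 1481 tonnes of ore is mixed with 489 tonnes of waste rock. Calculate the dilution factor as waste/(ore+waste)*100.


24.8223%

Total material = ore + waste
= 1481 + 489 = 1970 tonnes
Dilution = waste / total * 100
= 489 / 1970 * 100
= 0.2482233503 * 100
= 24.8223%


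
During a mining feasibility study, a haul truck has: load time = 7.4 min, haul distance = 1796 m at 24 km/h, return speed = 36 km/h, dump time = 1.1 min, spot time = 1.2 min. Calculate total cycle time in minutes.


17.1833 min

Convert haul speed to m/min: 24 * 1000/60 = 400 m/min
Haul time = 1796 / 400 = 4.49 min
Convert return speed to m/min: 36 * 1000/60 = 600 m/min
Return time = 1796 / 600 = 2.993333333 min
Total cycle time:
= 7.4 + 4.49 + 1.1 + 2.993333333 + 1.2
= 17.1833 min


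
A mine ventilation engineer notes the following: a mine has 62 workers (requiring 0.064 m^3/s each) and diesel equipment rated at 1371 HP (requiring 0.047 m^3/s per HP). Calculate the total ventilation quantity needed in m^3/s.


68.405 m^3/s

Airflow for workers:
Q_people = 62 * 0.064 = 3.968 m^3/s
Airflow for diesel equipment:
Q_diesel = 1371 * 0.047 = 64.437 m^3/s
Total ventilation:
Q_total = 3.968 + 64.437
= 68.405 m^3/s


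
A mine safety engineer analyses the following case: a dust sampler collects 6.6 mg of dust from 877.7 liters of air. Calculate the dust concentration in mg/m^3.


7.5197 mg/m^3

Convert liters to m^3: 1 m^3 = 1000 L
Concentration = mass / volume * 1000
= 6.6 / 877.7 * 1000
= 0.00751965364 * 1000
= 7.5197 mg/m^3


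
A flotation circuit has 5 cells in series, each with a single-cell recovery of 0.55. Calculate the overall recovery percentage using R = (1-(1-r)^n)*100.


98.1547%

Complement of single-cell recovery:
1 - r = 1 - 0.55 = 0.45
Raise to power n:
(1 - r)^5 = 0.45^5 = 0.0184528125
Overall recovery:
R = (1 - 0.0184528125) * 100
= 98.1547%


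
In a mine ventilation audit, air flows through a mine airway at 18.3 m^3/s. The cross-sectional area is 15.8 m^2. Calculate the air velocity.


Velocity = flow rate / cross-sectional area
= 18.3 / 15.8
= 1.1582 m/s

1.1582 m/s


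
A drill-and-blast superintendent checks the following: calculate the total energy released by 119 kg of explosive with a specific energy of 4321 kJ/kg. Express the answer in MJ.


514.199 MJ

Energy = mass * specific_energy / 1000
= 119 * 4321 / 1000
= 514199 / 1000
= 514.199 MJ


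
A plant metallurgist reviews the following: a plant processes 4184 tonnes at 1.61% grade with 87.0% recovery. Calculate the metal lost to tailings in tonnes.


8.7571 tonnes

Total metal in feed:
= 4184 * 1.61 / 100 = 67.3624 tonnes
Metal recovered:
= 67.3624 * 87.0 / 100 = 58.605288 tonnes
Metal lost to tailings:
= 67.3624 - 58.605288
= 8.7571 tonnes


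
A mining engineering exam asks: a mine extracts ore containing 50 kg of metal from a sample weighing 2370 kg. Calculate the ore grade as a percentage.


2.1097%

Ore grade = (metal mass / ore mass) * 100
= (50 / 2370) * 100
= 0.02109704641 * 100
= 2.1097%


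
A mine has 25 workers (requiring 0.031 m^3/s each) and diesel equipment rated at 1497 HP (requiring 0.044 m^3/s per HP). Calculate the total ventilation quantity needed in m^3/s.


Airflow for workers:
Q_people = 25 * 0.031 = 0.775 m^3/s
Airflow for diesel equipment:
Q_diesel = 1497 * 0.044 = 65.868 m^3/s
Total ventilation:
Q_total = 0.775 + 65.868
= 66.643 m^3/s

66.643 m^3/s


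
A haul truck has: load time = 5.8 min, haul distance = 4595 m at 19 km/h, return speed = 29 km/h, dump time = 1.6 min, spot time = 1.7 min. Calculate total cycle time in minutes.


33.1174 min

Convert haul speed to m/min: 19 * 1000/60 = 316.6666667 m/min
Haul time = 4595 / 316.6666667 = 14.51052632 min
Convert return speed to m/min: 29 * 1000/60 = 483.3333333 m/min
Return time = 4595 / 483.3333333 = 9.506896552 min
Total cycle time:
= 5.8 + 14.51052632 + 1.6 + 9.506896552 + 1.7
= 33.1174 min


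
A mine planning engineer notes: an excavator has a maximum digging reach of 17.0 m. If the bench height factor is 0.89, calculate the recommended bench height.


Bench height = reach * factor
= 17.0 * 0.89
= 15.13 m

15.13 m


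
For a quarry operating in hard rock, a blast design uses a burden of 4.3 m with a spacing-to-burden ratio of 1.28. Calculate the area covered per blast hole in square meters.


First, find the spacing:
Spacing = burden * ratio = 4.3 * 1.28
= 5.504 m
Then, calculate the area:
Area = burden * spacing = 4.3 * 5.504
= 23.6672 m^2

23.6672 m^2


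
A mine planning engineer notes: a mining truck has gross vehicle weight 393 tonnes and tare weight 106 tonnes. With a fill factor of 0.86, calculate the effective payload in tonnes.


246.82 tonnes

Maximum payload = gross - tare
= 393 - 106 = 287 tonnes
Effective payload = max payload * fill factor
= 287 * 0.86
= 246.82 tonnes


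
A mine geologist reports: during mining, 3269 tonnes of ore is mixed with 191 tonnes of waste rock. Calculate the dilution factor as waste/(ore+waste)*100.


Total material = ore + waste
= 3269 + 191 = 3460 tonnes
Dilution = waste / total * 100
= 191 / 3460 * 100
= 0.05520231214 * 100
= 5.5202%

5.5202%


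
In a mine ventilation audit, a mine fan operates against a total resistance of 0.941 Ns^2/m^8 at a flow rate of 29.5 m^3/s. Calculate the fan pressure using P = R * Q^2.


Compute Q^2:
Q^2 = 29.5^2 = 870.25
Compute pressure:
P = R * Q^2 = 0.941 * 870.25
= 818.9053 Pa

818.9053 Pa


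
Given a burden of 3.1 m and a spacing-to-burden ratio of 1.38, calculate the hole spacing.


Spacing = burden * ratio
= 3.1 * 1.38
= 4.278 m

4.278 m


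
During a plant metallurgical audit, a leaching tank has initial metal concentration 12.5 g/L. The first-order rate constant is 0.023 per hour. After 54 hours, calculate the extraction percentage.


71.1194%

Compute the exponent:
-k * t = -0.023 * 54 = -1.242
Remaining concentration:
C = 12.5 * exp(-1.242)
= 12.5 * 0.2888060279
= 3.610075349 g/L
Extracted = 12.5 - 3.610075349 = 8.889924651 g/L
Extraction % = 8.889924651 / 12.5 * 100
= 71.1194%


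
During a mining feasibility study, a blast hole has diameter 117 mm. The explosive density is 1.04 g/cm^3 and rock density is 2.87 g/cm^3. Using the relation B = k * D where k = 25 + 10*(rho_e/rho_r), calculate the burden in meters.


3.349 m

First, compute k:
rho_e / rho_r = 1.04 / 2.87 = 0.362369338
k = 25 + 10 * 0.362369338 = 28.62369338
Then, compute burden:
B = k * D / 1000 = 28.62369338 * 117 / 1000
= 3348.972125 / 1000
= 3.349 m


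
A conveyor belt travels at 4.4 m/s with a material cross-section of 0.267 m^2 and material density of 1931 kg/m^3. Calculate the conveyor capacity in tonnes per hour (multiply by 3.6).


8166.7397 t/h

Volumetric flow = speed * area
= 4.4 * 0.267 = 1.1748 m^3/s
Mass flow = volumetric * density
= 1.1748 * 1931 = 2268.5388 kg/s
Convert to t/h: multiply by 3.6
Capacity = 2268.5388 * 3.6
= 8166.7397 t/h


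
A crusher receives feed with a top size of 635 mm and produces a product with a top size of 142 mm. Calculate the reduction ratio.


4.4718

Reduction ratio = feed size / product size
= 635 / 142
= 4.4718


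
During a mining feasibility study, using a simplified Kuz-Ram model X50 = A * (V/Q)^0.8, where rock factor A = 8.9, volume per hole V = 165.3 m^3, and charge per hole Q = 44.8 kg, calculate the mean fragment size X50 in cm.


Compute V/Q:
V/Q = 165.3 / 44.8 = 3.689732143
Raise to the power 0.8:
(V/Q)^0.8 = 3.689732143^0.8 = 2.841815454
Multiply by A:
X50 = 8.9 * 2.841815454
= 25.2922 cm

25.2922 cm


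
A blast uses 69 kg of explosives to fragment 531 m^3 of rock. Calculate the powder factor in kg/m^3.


0.1299 kg/m^3

Powder factor = explosive mass / rock volume
= 69 / 531
= 0.1299 kg/m^3


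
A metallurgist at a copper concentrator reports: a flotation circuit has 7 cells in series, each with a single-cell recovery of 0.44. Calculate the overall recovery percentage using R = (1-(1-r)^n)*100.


98.2729%

Complement of single-cell recovery:
1 - r = 1 - 0.44 = 0.56
Raise to power n:
(1 - r)^7 = 0.56^7 = 0.0172709485
Overall recovery:
R = (1 - 0.0172709485) * 100
= 98.2729%


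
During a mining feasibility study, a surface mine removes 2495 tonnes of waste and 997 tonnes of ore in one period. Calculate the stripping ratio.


Stripping ratio = waste tonnage / ore tonnage
= 2495 / 997
= 2.5025

2.5025


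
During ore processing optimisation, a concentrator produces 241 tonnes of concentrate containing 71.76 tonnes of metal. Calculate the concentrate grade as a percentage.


29.7759%

Grade = (metal in concentrate / concentrate mass) * 100
= (71.76 / 241) * 100
= 0.2977593361 * 100
= 29.7759%


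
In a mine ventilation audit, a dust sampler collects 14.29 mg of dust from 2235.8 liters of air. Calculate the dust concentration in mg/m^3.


Convert liters to m^3: 1 m^3 = 1000 L
Concentration = mass / volume * 1000
= 14.29 / 2235.8 * 1000
= 0.006391448251 * 1000
= 6.3914 mg/m^3

6.3914 mg/m^3


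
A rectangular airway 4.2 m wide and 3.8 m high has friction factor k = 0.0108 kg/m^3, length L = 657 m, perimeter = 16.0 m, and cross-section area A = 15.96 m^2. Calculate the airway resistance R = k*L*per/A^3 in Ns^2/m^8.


0.0279 Ns^2/m^8

Compute the numerator:
k * L * per = 0.0108 * 657 * 16.0
= 113.5296
Compute the denominator:
A^3 = 15.96^3 = 4065.356736
Resistance:
R = 113.5296 / 4065.356736
= 0.0279 Ns^2/m^8


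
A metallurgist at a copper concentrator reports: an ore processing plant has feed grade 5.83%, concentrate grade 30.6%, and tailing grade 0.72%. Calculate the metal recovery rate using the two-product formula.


Using the two-product formula:
R = 100 * c * (f - t) / (f * (c - t))
Numerator = 100 * 30.6 * (5.83 - 0.72)
= 100 * 30.6 * 5.11
= 15636.6
Denominator = 5.83 * (30.6 - 0.72)
= 5.83 * 29.88
= 174.2004
R = 15636.6 / 174.2004
= 89.7621%

89.7621%


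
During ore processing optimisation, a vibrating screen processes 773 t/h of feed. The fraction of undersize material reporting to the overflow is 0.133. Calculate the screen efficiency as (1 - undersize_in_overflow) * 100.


Screen efficiency = (1 - fraction of undersize in overflow) * 100
= (1 - 0.133) * 100
= 0.867 * 100
= 86.7%

86.7%


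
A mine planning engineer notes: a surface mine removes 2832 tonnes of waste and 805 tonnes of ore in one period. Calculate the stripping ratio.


Stripping ratio = waste tonnage / ore tonnage
= 2832 / 805
= 3.518

3.518


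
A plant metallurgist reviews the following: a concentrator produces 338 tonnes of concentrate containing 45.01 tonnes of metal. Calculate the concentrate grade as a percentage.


Grade = (metal in concentrate / concentrate mass) * 100
= (45.01 / 338) * 100
= 0.1331656805 * 100
= 13.3166%

13.3166%


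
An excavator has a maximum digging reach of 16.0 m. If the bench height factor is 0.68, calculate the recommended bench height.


10.88 m

Bench height = reach * factor
= 16.0 * 0.68
= 10.88 m


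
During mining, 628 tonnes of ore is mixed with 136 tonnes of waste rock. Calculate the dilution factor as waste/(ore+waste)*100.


17.801%

Total material = ore + waste
= 628 + 136 = 764 tonnes
Dilution = waste / total * 100
= 136 / 764 * 100
= 0.1780104712 * 100
= 17.801%


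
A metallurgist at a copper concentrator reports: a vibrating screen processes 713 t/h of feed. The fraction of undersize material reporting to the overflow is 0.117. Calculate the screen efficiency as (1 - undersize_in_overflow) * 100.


Screen efficiency = (1 - fraction of undersize in overflow) * 100
= (1 - 0.117) * 100
= 0.883 * 100
= 88.3%

88.3%


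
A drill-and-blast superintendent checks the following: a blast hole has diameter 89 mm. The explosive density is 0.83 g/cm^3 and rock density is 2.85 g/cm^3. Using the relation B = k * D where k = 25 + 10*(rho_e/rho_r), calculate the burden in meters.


First, compute k:
rho_e / rho_r = 0.83 / 2.85 = 0.2912280702
k = 25 + 10 * 0.2912280702 = 27.9122807
Then, compute burden:
B = k * D / 1000 = 27.9122807 * 89 / 1000
= 2484.192982 / 1000
= 2.4842 m

2.4842 m


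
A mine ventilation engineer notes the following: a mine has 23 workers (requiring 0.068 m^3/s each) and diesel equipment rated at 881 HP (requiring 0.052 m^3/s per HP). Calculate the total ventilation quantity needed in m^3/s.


47.376 m^3/s

Airflow for workers:
Q_people = 23 * 0.068 = 1.564 m^3/s
Airflow for diesel equipment:
Q_diesel = 881 * 0.052 = 45.812 m^3/s
Total ventilation:
Q_total = 1.564 + 45.812
= 47.376 m^3/s


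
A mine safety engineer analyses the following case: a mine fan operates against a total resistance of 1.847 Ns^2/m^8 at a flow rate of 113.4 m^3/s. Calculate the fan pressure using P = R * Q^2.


Compute Q^2:
Q^2 = 113.4^2 = 12859.56
Compute pressure:
P = R * Q^2 = 1.847 * 12859.56
= 23751.6073 Pa

23751.6073 Pa


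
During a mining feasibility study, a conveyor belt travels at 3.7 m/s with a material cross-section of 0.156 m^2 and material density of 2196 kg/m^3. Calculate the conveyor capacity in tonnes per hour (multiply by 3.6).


4563.1123 t/h

Volumetric flow = speed * area
= 3.7 * 0.156 = 0.5772 m^3/s
Mass flow = volumetric * density
= 0.5772 * 2196 = 1267.5312 kg/s
Convert to t/h: multiply by 3.6
Capacity = 1267.5312 * 3.6
= 4563.1123 t/h


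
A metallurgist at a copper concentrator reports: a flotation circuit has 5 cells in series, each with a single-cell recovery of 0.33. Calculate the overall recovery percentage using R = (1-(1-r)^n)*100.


86.4987%

Complement of single-cell recovery:
1 - r = 1 - 0.33 = 0.67
Raise to power n:
(1 - r)^5 = 0.67^5 = 0.1350125107
Overall recovery:
R = (1 - 0.1350125107) * 100
= 86.4987%


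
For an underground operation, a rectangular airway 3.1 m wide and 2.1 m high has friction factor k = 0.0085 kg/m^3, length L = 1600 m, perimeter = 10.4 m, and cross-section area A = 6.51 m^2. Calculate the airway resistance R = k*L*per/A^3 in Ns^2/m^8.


0.5127 Ns^2/m^8

Compute the numerator:
k * L * per = 0.0085 * 1600 * 10.4
= 141.44
Compute the denominator:
A^3 = 6.51^3 = 275.894451
Resistance:
R = 141.44 / 275.894451
= 0.5127 Ns^2/m^8


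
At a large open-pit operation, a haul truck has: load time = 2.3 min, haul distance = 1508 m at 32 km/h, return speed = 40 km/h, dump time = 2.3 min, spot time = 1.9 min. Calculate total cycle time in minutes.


Convert haul speed to m/min: 32 * 1000/60 = 533.3333333 m/min
Haul time = 1508 / 533.3333333 = 2.8275 min
Convert return speed to m/min: 40 * 1000/60 = 666.6666667 m/min
Return time = 1508 / 666.6666667 = 2.262 min
Total cycle time:
= 2.3 + 2.8275 + 2.3 + 2.262 + 1.9
= 11.5895 min

11.5895 min


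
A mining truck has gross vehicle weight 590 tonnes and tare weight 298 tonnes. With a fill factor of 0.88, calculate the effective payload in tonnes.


256.96 tonnes

Maximum payload = gross - tare
= 590 - 298 = 292 tonnes
Effective payload = max payload * fill factor
= 292 * 0.88
= 256.96 tonnes


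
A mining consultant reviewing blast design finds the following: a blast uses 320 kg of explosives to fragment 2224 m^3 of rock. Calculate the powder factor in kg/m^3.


Powder factor = explosive mass / rock volume
= 320 / 2224
= 0.1439 kg/m^3

0.1439 kg/m^3


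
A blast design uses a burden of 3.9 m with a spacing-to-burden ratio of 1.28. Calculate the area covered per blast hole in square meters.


19.4688 m^2

First, find the spacing:
Spacing = burden * ratio = 3.9 * 1.28
= 4.992 m
Then, calculate the area:
Area = burden * spacing = 3.9 * 4.992
= 19.4688 m^2


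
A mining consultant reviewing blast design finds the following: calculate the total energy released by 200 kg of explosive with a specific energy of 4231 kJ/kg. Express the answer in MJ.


846.2 MJ

Energy = mass * specific_energy / 1000
= 200 * 4231 / 1000
= 846200 / 1000
= 846.2 MJ


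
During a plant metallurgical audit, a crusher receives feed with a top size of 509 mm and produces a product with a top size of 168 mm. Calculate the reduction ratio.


3.0298

Reduction ratio = feed size / product size
= 509 / 168
= 3.0298


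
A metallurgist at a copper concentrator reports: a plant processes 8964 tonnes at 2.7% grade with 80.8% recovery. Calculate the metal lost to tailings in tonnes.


46.4694 tonnes

Total metal in feed:
= 8964 * 2.7 / 100 = 242.028 tonnes
Metal recovered:
= 242.028 * 80.8 / 100 = 195.558624 tonnes
Metal lost to tailings:
= 242.028 - 195.558624
= 46.4694 tonnes


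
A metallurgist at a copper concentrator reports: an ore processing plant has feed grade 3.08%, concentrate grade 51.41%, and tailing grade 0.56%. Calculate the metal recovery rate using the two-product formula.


82.7192%

Using the two-product formula:
R = 100 * c * (f - t) / (f * (c - t))
Numerator = 100 * 51.41 * (3.08 - 0.56)
= 100 * 51.41 * 2.52
= 12955.32
Denominator = 3.08 * (51.41 - 0.56)
= 3.08 * 50.85
= 156.618
R = 12955.32 / 156.618
= 82.7192%


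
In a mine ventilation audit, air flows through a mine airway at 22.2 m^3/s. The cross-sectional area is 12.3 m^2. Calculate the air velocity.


Velocity = flow rate / cross-sectional area
= 22.2 / 12.3
= 1.8049 m/s

1.8049 m/s


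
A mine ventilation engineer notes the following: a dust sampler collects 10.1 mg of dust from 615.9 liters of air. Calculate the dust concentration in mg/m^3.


Convert liters to m^3: 1 m^3 = 1000 L
Concentration = mass / volume * 1000
= 10.1 / 615.9 * 1000
= 0.01639876603 * 1000
= 16.3988 mg/m^3

16.3988 mg/m^3


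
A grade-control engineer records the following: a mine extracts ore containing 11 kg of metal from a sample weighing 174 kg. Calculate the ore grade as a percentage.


Ore grade = (metal mass / ore mass) * 100
= (11 / 174) * 100
= 0.0632183908 * 100
= 6.3218%

6.3218%


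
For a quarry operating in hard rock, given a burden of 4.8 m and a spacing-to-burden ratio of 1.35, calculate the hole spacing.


Spacing = burden * ratio
= 4.8 * 1.35
= 6.48 m

6.48 m


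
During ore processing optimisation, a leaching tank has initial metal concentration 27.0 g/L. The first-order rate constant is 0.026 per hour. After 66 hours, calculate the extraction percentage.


Compute the exponent:
-k * t = -0.026 * 66 = -1.716
Remaining concentration:
C = 27.0 * exp(-1.716)
= 27.0 * 0.1797838469
= 4.854163867 g/L
Extracted = 27.0 - 4.854163867 = 22.14583613 g/L
Extraction % = 22.14583613 / 27.0 * 100
= 82.0216%

82.0216%


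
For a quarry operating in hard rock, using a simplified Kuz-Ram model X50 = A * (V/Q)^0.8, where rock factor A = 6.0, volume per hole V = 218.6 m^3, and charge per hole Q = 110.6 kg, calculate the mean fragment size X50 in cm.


Compute V/Q:
V/Q = 218.6 / 110.6 = 1.976491863
Raise to the power 0.8:
(V/Q)^0.8 = 1.976491863^0.8 = 1.724709774
Multiply by A:
X50 = 6.0 * 1.724709774
= 10.3483 cm

10.3483 cm


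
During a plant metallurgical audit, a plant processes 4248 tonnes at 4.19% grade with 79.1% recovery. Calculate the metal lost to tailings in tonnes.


Total metal in feed:
= 4248 * 4.19 / 100 = 177.9912 tonnes
Metal recovered:
= 177.9912 * 79.1 / 100 = 140.7910392 tonnes
Metal lost to tailings:
= 177.9912 - 140.7910392
= 37.2002 tonnes

37.2002 tonnes


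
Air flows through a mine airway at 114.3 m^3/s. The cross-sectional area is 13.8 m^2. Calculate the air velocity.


8.2826 m/s

Velocity = flow rate / cross-sectional area
= 114.3 / 13.8
= 8.2826 m/s


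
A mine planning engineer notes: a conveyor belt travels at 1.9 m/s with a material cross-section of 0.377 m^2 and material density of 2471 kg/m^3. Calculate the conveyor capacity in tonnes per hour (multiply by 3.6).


Volumetric flow = speed * area
= 1.9 * 0.377 = 0.7163 m^3/s
Mass flow = volumetric * density
= 0.7163 * 2471 = 1769.9773 kg/s
Convert to t/h: multiply by 3.6
Capacity = 1769.9773 * 3.6
= 6371.9183 t/h

6371.9183 t/h


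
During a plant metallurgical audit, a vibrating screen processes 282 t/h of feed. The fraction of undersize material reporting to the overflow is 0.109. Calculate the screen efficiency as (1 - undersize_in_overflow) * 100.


Screen efficiency = (1 - fraction of undersize in overflow) * 100
= (1 - 0.109) * 100
= 0.891 * 100
= 89.1%

89.1%


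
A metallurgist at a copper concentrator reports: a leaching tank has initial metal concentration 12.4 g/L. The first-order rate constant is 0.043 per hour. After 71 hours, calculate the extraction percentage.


Compute the exponent:
-k * t = -0.043 * 71 = -3.053
Remaining concentration:
C = 12.4 * exp(-3.053)
= 12.4 * 0.04721706052
= 0.5854915505 g/L
Extracted = 12.4 - 0.5854915505 = 11.81450845 g/L
Extraction % = 11.81450845 / 12.4 * 100
= 95.2783%

95.2783%


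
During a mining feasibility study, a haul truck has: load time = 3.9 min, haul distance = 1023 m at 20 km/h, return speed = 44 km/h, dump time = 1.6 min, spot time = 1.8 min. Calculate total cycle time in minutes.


Convert haul speed to m/min: 20 * 1000/60 = 333.3333333 m/min
Haul time = 1023 / 333.3333333 = 3.069 min
Convert return speed to m/min: 44 * 1000/60 = 733.3333333 m/min
Return time = 1023 / 733.3333333 = 1.395 min
Total cycle time:
= 3.9 + 3.069 + 1.6 + 1.395 + 1.8
= 11.764 min

11.764 min


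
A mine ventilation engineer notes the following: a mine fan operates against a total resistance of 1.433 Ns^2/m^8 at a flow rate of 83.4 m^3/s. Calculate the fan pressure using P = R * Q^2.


9967.3175 Pa

Compute Q^2:
Q^2 = 83.4^2 = 6955.56
Compute pressure:
P = R * Q^2 = 1.433 * 6955.56
= 9967.3175 Pa


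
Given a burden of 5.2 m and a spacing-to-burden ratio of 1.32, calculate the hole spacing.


6.864 m

Spacing = burden * ratio
= 5.2 * 1.32
= 6.864 m


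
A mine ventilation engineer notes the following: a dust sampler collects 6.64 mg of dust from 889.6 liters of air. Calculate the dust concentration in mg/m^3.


7.464 mg/m^3

Convert liters to m^3: 1 m^3 = 1000 L
Concentration = mass / volume * 1000
= 6.64 / 889.6 * 1000
= 0.007464028777 * 1000
= 7.464 mg/m^3


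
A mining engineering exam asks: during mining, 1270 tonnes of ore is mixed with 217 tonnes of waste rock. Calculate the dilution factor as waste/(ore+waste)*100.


Total material = ore + waste
= 1270 + 217 = 1487 tonnes
Dilution = waste / total * 100
= 217 / 1487 * 100
= 0.1459314055 * 100
= 14.5931%

14.5931%


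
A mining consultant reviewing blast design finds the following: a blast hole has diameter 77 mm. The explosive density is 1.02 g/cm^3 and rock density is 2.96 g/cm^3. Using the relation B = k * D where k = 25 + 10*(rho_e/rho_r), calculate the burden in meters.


2.1903 m

First, compute k:
rho_e / rho_r = 1.02 / 2.96 = 0.3445945946
k = 25 + 10 * 0.3445945946 = 28.44594595
Then, compute burden:
B = k * D / 1000 = 28.44594595 * 77 / 1000
= 2190.337838 / 1000
= 2.1903 m
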